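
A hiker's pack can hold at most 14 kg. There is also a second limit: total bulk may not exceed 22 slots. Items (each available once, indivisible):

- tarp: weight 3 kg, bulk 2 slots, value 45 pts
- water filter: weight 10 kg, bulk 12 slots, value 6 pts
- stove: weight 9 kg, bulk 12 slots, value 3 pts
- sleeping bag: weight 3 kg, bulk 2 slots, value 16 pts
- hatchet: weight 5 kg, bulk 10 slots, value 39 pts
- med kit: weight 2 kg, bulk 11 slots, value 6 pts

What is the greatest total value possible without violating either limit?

100 pts

Feasible sets respecting both limits:
- tarp+sleeping bag+hatchet: weight 11, bulk 14, value 100
- tarp+hatchet: weight 8, bulk 12, value 84
- tarp+sleeping bag+med kit: weight 8, bulk 15, value 67
Best: 100 pts.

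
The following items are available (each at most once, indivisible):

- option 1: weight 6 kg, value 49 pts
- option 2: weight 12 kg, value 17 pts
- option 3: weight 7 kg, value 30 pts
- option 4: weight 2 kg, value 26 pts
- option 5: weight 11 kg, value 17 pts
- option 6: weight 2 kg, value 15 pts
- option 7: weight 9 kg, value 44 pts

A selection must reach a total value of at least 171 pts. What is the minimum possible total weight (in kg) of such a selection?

37

Subsets with value ≥ 171, sorted by total weight:
- option 1+option 3+option 4+option 5+option 6+option 7: weight 37, value 181
- option 1+option 2+option 3+option 4+option 6+option 7: weight 38, value 181
Minimum weight: 37 kg.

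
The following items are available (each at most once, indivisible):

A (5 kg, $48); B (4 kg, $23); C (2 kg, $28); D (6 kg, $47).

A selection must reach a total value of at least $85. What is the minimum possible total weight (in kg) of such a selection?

11

Subsets with value ≥ 85, sorted by total weight:
- A+B+C: weight 11, value 99
- A+D: weight 11, value 95
Minimum weight: 11 kg.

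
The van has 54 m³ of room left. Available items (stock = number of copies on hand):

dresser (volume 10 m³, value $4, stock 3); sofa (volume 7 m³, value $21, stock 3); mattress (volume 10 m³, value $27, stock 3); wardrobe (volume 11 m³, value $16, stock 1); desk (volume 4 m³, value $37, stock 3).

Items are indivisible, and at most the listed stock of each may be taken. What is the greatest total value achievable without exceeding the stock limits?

$228

Top feasible selections:
- 3×sofa + 2×mattress + 3×desk: volume 53, value 228
- 3×sofa + 1×mattress + 1×wardrobe + 3×desk: volume 54, value 217
- 1×sofa + 3×mattress + 3×desk: volume 49, value 213
- 3×mattress + 1×wardrobe + 3×desk: volume 53, value 208
Best: $228.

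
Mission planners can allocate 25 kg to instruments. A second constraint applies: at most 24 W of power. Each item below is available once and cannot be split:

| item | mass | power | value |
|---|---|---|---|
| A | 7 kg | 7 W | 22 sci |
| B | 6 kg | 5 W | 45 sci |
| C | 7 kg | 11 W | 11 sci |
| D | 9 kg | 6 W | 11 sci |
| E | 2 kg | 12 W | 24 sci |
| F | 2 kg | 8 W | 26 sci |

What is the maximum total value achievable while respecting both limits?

Feasible sets respecting both limits:
- A+B+F: mass 15, power 20, value 93
- A+B+E: mass 15, power 24, value 91
- B+C+F: mass 15, power 24, value 82
- B+D+F: mass 17, power 19, value 82
Best: 93 sci.

93 sci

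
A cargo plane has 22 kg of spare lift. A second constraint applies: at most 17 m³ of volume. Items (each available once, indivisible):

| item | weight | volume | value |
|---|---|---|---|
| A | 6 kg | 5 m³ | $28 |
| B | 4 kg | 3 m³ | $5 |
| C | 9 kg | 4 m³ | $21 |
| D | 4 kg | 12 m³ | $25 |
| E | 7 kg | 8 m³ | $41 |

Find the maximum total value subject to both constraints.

Feasible sets respecting both limits:
- A+C+E: weight 22, volume 17, value 90
- A+B+E: weight 17, volume 16, value 74
- A+E: weight 13, volume 13, value 69
- B+C+E: weight 20, volume 15, value 67
Best: $90.

$90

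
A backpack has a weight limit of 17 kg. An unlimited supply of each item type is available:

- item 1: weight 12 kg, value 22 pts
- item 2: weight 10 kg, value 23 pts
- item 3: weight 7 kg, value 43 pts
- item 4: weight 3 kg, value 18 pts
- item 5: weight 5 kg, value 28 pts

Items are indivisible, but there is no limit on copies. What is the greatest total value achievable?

Best value-per-unit is item 3 at 43/7; filling with it alone gives 2×43 = 86.
Optimal mix: 2×item 3 + 1×item 4 → weight 17, value 104.

104 pts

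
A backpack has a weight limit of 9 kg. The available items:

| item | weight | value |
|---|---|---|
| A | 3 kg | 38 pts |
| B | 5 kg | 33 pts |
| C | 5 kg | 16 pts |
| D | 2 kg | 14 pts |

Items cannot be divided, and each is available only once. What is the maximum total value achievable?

71 pts

This is a 0/1 knapsack; check combinations near the capacity.
- A+B: weight 3+5=8, value 38+33=71
- A+C: weight 3+5=8, value 38+16=54
- A+D: weight 3+2=5, value 38+14=52
- B+D: weight 5+2=7, value 33+14=47
- A: weight 3, value 38
Best: 71 pts.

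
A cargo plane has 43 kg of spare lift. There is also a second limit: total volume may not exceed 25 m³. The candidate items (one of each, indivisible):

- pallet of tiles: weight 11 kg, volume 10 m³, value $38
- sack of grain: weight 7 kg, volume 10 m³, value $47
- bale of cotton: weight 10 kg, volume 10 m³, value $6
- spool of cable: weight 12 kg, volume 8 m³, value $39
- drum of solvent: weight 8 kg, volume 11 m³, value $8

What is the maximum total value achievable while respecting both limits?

$86

Feasible sets respecting both limits:
- sack of grain+spool of cable: weight 19, volume 18, value 86
- pallet of tiles+sack of grain: weight 18, volume 20, value 85
- pallet of tiles+spool of cable: weight 23, volume 18, value 77
Best: $86.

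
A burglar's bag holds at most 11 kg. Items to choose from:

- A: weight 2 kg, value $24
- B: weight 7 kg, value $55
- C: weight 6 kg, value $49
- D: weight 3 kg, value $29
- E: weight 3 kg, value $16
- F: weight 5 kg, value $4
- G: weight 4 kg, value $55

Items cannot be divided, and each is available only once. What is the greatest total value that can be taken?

This is a 0/1 knapsack; check combinations near the capacity.
- B+G: weight 7+4=11, value 55+55=110
- A+D+G: weight 2+3+4=9, value 24+29+55=108
- C+G: weight 6+4=10, value 49+55=104
- A+C+D: weight 2+6+3=11, value 24+49+29=102
Best: $110.

$110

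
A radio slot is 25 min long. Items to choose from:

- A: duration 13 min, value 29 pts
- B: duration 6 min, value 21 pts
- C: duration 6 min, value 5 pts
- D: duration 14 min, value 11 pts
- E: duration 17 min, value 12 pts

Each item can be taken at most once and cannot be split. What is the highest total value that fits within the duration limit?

Check high-value combinations within 25 min:
- A+B+C: duration 13+6+6=25, value 29+21+5=55
- A+B: duration 13+6=19, value 29+21=50
- A+C: duration 13+6=19, value 29+5=34
- B+E: duration 6+17=23, value 21+12=33
Best: 55 pts.

55 pts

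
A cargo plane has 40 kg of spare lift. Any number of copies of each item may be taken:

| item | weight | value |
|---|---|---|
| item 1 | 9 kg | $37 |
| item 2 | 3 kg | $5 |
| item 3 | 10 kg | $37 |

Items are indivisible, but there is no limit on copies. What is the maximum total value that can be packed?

Best value-per-unit is item 1 at 37/9; filling with it alone gives 4×37 = 148.
Optimal mix: 4×item 1 + 1×item 2 → weight 39, value 153.

$153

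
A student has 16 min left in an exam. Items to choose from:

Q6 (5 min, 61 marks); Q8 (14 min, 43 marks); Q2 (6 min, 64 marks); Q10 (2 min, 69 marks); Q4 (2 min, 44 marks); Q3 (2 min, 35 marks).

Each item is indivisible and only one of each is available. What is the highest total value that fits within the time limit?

Check high-value combinations within 16 min:
- Q6+Q2+Q10+Q4: time 5+6+2+2=15, value 61+64+69+44=238
- Q6+Q2+Q10+Q3: time 5+6+2+2=15, value 61+64+69+35=229
- Q2+Q10+Q4+Q3: time 6+2+2+2=12, value 64+69+44+35=212
Best: 238 marks.

238 marks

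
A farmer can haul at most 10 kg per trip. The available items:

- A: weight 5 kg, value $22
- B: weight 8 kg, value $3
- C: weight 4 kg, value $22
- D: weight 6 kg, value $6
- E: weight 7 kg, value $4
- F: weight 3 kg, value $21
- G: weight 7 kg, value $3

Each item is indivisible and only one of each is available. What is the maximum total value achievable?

Check high-value combinations within 10 kg:
- A+C: weight 5+4=9, value 22+22=44
- C+F: weight 4+3=7, value 22+21=43
- A+F: weight 5+3=8, value 22+21=43
Best: $44.

$44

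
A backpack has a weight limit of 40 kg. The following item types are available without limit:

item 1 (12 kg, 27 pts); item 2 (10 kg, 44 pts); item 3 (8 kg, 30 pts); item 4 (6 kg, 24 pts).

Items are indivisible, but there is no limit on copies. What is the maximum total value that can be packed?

Best value-per-unit is item 2 at 44/10, and filling with it alone uses weight 4×10=40. No mix of the others beats 4×44 = 176.

176 pts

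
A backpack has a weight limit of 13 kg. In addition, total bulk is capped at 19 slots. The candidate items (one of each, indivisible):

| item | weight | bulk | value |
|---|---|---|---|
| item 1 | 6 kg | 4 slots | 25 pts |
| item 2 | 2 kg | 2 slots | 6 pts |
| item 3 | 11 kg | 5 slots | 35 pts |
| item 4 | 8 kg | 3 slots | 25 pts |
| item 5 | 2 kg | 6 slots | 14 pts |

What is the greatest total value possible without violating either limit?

49 pts

Feasible sets respecting both limits:
- item 3+item 5: weight 13, bulk 11, value 49
- item 1+item 2+item 5: weight 10, bulk 12, value 45
- item 2+item 4+item 5: weight 12, bulk 11, value 45
- item 2+item 3: weight 13, bulk 7, value 41
Best: 49 pts.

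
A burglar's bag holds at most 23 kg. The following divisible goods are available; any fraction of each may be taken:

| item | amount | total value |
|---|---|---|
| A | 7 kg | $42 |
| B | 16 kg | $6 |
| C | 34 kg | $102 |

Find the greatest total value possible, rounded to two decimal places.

90.00

Take in order of value per unit:
- A (42/7 per unit): all 7 → value 42, running total 42.00
- C (102/34 per unit): 16 of 34 → value 16×102/34 = 48.0000, running total 90.00
Total 90.00.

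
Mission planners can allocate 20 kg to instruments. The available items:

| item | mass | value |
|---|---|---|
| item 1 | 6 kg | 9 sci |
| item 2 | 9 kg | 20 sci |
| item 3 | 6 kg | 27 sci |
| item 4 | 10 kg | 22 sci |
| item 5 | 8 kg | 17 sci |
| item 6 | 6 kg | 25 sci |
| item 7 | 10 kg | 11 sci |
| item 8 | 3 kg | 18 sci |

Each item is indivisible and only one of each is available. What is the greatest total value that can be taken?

70 sci

Check high-value combinations within 20 kg:
- item 3+item 6+item 8: mass 6+6+3=15, value 27+25+18=70
- item 3+item 5+item 6: mass 6+8+6=20, value 27+17+25=69
- item 3+item 4+item 8: mass 6+10+3=19, value 27+22+18=67
- item 2+item 3+item 8: mass 9+6+3=18, value 20+27+18=65
- item 4+item 6+item 8: mass 10+6+3=19, value 22+25+18=65
Best: 70 sci.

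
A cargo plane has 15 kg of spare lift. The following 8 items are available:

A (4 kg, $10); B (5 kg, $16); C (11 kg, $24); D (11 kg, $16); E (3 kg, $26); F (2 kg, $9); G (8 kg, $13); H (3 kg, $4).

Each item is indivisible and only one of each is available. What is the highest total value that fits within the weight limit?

This is a 0/1 knapsack; check combinations near the capacity.
- A+B+E+F: weight 4+5+3+2=14, value 10+16+26+9=61
- A+B+E+H: weight 4+5+3+3=15, value 10+16+26+4=56
- B+E+F+H: weight 5+3+2+3=13, value 16+26+9+4=55
Best: $61.

$61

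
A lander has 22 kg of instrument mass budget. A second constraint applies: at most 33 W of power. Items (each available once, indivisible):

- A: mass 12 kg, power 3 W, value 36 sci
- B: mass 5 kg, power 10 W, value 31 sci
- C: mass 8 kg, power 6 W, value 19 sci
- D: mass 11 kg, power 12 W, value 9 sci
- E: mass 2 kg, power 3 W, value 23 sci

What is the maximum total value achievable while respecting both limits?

90 sci

Feasible sets respecting both limits:
- A+B+E: mass 19, power 16, value 90
- A+C+E: mass 22, power 12, value 78
- B+C+E: mass 15, power 19, value 73
Best: 90 sci.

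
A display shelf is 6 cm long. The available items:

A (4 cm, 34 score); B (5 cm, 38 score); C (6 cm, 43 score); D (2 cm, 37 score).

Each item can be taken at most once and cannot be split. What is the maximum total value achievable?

71 score

Check high-value combinations within 6 cm:
- A+D: length 4+2=6, value 34+37=71
- C: length 6, value 43
- B: length 5, value 38
- D: length 2, value 37
- A: length 4, value 34
Best: 71 score.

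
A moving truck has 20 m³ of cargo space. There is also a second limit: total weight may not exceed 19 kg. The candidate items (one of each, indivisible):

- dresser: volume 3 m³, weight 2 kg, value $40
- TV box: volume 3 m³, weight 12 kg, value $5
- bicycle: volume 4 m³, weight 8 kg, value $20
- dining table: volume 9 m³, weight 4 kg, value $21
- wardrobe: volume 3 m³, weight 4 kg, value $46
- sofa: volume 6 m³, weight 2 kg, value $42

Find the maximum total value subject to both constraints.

$148

Feasible sets respecting both limits:
- dresser+bicycle+wardrobe+sofa: volume 16, weight 16, value 148
- dresser+wardrobe+sofa: volume 12, weight 8, value 128
- dresser+bicycle+dining table+wardrobe: volume 19, weight 18, value 127
- dining table+wardrobe+sofa: volume 18, weight 10, value 109
Best: $148.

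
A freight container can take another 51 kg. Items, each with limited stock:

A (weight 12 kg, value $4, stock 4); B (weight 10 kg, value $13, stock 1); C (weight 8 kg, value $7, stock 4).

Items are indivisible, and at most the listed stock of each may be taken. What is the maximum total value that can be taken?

Top feasible selections:
- 1×B + 4×C: weight 42, value 41
- 1×A + 1×B + 3×C: weight 46, value 38
Best: $41.

$41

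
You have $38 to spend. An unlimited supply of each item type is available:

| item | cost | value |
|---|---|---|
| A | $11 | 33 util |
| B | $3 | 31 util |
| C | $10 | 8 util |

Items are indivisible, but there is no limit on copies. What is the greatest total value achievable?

372 util

Best value-per-unit is B at 31/3, and filling with it alone uses cost 12×3=36. No mix of the others beats 12×31 = 372.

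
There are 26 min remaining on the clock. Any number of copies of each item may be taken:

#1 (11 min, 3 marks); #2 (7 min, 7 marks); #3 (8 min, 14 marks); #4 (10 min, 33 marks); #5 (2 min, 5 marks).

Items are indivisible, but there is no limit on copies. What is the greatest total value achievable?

Best value-per-unit is #4 at 33/10; filling with it alone gives 2×33 = 66.
Optimal mix: 2×#4 + 3×#5 → time 26, value 81.

81 marks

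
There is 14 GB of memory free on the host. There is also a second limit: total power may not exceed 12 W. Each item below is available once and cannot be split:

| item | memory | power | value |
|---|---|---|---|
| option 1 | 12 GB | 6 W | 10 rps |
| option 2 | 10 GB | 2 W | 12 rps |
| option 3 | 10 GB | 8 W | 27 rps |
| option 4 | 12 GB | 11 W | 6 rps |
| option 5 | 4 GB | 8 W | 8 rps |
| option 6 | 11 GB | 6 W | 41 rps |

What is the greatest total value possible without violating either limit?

41 rps

Feasible sets respecting both limits:
- option 6: memory 11, power 6, value 41
- option 3: memory 10, power 8, value 27
- option 2+option 5: memory 14, power 10, value 20
Best: 41 rps.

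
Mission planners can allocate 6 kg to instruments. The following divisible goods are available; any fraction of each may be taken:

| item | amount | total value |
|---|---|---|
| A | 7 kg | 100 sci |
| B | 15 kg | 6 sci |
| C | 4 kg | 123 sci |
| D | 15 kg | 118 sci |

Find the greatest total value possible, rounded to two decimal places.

151.57

Take in order of value per unit:
- C (123/4 per unit): all 4 → value 123, running total 123.00
- A (100/7 per unit): 2 of 7 → value 2×100/7 = 28.5714, running total 151.57
Total 151.57.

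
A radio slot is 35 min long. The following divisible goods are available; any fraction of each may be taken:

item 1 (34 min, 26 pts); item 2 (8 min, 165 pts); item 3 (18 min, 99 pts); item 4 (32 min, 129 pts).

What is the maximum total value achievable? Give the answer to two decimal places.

300.28

Take in order of value per unit:
- item 2 (165/8 per unit): all 8 → value 165, running total 165.00
- item 3 (99/18 per unit): all 18 → value 99, running total 264.00
- item 4 (129/32 per unit): 9 of 32 → value 9×129/32 = 36.2813, running total 300.28
Total 300.28.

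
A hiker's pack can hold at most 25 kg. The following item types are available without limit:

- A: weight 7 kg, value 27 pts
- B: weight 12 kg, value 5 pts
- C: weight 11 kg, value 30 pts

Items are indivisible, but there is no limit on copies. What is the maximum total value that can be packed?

84 pts

Best value-per-unit is A at 27/7; filling with it alone gives 3×27 = 81.
Optimal mix: 2×A + 1×C → weight 25, value 84.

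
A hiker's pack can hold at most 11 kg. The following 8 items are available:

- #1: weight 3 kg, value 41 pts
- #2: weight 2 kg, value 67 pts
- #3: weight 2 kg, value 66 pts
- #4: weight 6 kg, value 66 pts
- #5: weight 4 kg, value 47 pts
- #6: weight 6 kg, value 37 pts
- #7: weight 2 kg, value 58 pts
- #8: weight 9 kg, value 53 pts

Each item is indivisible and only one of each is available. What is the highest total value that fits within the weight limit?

238 pts

Check high-value combinations within 11 kg:
- #2+#3+#5+#7: weight 2+2+4+2=10, value 67+66+47+58=238
- #1+#2+#3+#7: weight 3+2+2+2=9, value 41+67+66+58=232
- #1+#2+#3+#5: weight 3+2+2+4=11, value 41+67+66+47=221
Best: 238 pts.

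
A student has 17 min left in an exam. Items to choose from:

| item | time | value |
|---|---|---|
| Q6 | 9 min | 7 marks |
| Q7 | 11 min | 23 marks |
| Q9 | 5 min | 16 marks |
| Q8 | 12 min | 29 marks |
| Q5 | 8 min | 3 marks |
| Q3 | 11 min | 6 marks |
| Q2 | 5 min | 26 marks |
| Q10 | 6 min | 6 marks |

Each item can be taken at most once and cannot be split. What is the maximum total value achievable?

Check high-value combinations within 17 min:
- Q8+Q2: time 12+5=17, value 29+26=55
- Q7+Q2: time 11+5=16, value 23+26=49
- Q9+Q2+Q10: time 5+5+6=16, value 16+26+6=48
Best: 55 marks.

55 marks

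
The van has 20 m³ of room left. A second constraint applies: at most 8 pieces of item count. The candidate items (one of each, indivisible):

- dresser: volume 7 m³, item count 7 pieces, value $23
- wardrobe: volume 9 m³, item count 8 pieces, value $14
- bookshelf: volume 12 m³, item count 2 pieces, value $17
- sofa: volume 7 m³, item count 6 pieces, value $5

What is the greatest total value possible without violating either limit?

Feasible sets respecting both limits:
- dresser: volume 7, item count 7, value 23
- bookshelf+sofa: volume 19, item count 8, value 22
- bookshelf: volume 12, item count 2, value 17
Best: $23.

$23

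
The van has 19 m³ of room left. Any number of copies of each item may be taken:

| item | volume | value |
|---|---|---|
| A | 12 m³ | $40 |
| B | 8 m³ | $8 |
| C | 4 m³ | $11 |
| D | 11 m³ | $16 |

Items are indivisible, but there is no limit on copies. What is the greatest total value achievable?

$51

Best value-per-unit is A at 40/12; filling with it alone gives 1×40 = 40.
Optimal mix: 1×A + 1×C → volume 16, value 51.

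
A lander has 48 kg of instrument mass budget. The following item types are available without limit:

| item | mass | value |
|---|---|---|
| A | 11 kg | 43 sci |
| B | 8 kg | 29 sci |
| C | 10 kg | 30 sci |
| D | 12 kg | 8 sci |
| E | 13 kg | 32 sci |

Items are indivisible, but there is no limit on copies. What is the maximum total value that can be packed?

174 sci

Best value-per-unit is A at 43/11; filling with it alone gives 4×43 = 172.
Optimal mix: 2×A + 2×B + 1×C → mass 48, value 174.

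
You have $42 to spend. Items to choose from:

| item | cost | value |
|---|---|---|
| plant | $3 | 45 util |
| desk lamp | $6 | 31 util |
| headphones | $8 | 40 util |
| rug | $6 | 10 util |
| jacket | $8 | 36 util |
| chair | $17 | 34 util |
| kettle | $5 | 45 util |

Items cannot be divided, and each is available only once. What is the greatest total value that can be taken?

Check high-value combinations within $42:
- plant+desk lamp+headphones+rug+jacket+kettle: cost 3+6+8+6+8+5=36, value 45+31+40+10+36+45=207
- plant+headphones+jacket+chair+kettle: cost 3+8+8+17+5=41, value 45+40+36+34+45=200
- plant+desk lamp+headphones+jacket+kettle: cost 3+6+8+8+5=30, value 45+31+40+36+45=197
- plant+desk lamp+headphones+chair+kettle: cost 3+6+8+17+5=39, value 45+31+40+34+45=195
Best: 207 util.

207 util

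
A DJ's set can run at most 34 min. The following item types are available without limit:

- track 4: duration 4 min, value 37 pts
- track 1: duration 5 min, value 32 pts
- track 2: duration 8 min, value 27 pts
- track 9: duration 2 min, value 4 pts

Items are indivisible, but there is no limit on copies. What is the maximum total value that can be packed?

300 pts

Best value-per-unit is track 4 at 37/4; filling with it alone gives 8×37 = 296.
Optimal mix: 8×track 4 + 1×track 9 → duration 34, value 300.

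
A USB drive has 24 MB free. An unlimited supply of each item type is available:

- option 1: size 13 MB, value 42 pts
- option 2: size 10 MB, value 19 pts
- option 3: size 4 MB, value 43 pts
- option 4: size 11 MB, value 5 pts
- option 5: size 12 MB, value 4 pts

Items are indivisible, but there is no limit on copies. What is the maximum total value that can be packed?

Best value-per-unit is option 3 at 43/4, and filling with it alone uses size 6×4=24. No mix of the others beats 6×43 = 258.

258 pts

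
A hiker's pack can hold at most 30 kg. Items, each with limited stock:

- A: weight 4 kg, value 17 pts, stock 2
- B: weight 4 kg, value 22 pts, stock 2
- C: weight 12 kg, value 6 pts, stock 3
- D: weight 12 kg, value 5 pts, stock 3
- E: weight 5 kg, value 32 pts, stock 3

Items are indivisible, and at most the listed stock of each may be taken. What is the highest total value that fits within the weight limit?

157 pts

Top feasible selections:
- 1×A + 2×B + 3×E: weight 27, value 157
- 2×A + 1×B + 3×E: weight 27, value 152
Best: 157 pts.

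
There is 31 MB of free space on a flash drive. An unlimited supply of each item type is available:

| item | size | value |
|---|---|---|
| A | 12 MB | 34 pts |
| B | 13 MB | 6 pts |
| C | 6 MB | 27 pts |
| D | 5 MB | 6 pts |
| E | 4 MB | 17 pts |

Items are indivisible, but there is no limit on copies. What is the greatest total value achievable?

Best value-per-unit is C at 27/6, and filling with it alone uses size 5×6=30. No mix of the others beats 5×27 = 135.

135 pts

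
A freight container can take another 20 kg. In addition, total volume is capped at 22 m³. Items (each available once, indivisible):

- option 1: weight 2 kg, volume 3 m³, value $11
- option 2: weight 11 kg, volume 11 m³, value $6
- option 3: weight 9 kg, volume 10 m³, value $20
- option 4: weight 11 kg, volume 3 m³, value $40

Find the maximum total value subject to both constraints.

Feasible sets respecting both limits:
- option 3+option 4: weight 20, volume 13, value 60
- option 1+option 4: weight 13, volume 6, value 51
- option 4: weight 11, volume 3, value 40
- option 1+option 3: weight 11, volume 13, value 31
Best: $60.

$60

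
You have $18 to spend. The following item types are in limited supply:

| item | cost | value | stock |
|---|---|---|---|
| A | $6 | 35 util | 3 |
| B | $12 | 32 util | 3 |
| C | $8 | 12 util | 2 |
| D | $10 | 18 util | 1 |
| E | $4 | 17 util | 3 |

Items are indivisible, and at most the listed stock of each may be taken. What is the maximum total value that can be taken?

105 util

Top feasible selections:
- 3×A: cost 18, value 105
- 2×A + 1×E: cost 16, value 87
- 1×A + 3×E: cost 18, value 86
Best: 105 util.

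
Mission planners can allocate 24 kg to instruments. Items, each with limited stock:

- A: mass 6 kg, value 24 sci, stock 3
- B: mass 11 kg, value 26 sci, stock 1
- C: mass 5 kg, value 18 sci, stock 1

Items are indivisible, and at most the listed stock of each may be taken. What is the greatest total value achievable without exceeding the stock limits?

Best selections within mass 24 and stock limits:
- 3×A + 1×C: mass 23, value 90
- 2×A + 1×B: mass 23, value 74
- 3×A: mass 18, value 72
Best: 90 sci.

90 sci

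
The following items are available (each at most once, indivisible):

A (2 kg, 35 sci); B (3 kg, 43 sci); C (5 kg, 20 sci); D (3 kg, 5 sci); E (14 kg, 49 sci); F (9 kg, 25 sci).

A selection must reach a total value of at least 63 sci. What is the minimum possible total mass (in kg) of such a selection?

Subsets with value ≥ 63, sorted by total mass:
- A+B: mass 5, value 78
- A+B+D: mass 8, value 83
- B+C: mass 8, value 63
- A+B+C: mass 10, value 98
Minimum mass: 5 kg.

5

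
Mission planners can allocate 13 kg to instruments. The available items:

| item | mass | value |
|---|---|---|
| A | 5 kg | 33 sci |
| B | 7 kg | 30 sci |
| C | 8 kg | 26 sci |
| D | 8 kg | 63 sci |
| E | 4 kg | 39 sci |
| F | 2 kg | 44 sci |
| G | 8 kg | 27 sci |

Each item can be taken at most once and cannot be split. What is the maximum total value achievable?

116 sci

This is a 0/1 knapsack; check combinations near the capacity.
- A+E+F: mass 5+4+2=11, value 33+39+44=116
- B+E+F: mass 7+4+2=13, value 30+39+44=113
- D+F: mass 8+2=10, value 63+44=107
- D+E: mass 8+4=12, value 63+39=102
- A+D: mass 5+8=13, value 33+63=96
Best: 116 sci.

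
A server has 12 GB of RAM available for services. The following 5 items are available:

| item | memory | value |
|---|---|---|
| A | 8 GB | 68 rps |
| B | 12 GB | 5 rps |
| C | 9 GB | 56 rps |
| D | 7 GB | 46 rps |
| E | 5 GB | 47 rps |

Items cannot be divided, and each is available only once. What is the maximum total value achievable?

This is a 0/1 knapsack; check combinations near the capacity.
- D+E: memory 7+5=12, value 46+47=93
- A: memory 8, value 68
- C: memory 9, value 56
Best: 93 rps.

93 rps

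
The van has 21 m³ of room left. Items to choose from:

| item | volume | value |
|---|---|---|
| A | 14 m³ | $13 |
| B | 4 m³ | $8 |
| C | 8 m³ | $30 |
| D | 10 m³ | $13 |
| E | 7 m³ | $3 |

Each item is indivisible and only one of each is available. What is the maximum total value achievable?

Check high-value combinations within 21 m³:
- C+D: volume 8+10=18, value 30+13=43
- B+C+E: volume 4+8+7=19, value 8+30+3=41
- B+C: volume 4+8=12, value 8+30=38
- C+E: volume 8+7=15, value 30+3=33
Best: $43.

$43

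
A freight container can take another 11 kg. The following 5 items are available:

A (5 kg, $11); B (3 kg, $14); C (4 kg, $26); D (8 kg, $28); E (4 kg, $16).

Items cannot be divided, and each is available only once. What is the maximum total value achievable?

Check high-value combinations within 11 kg:
- B+C+E: weight 3+4+4=11, value 14+26+16=56
- C+E: weight 4+4=8, value 26+16=42
- B+D: weight 3+8=11, value 14+28=42
- B+C: weight 3+4=7, value 14+26=40
- A+C: weight 5+4=9, value 11+26=37
Best: $56.

$56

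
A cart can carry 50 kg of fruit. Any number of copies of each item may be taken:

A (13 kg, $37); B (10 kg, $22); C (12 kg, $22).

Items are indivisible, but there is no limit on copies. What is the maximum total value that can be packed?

$133

Best value-per-unit is A at 37/13; filling with it alone gives 3×37 = 111.
Optimal mix: 3×A + 1×B → weight 49, value 133.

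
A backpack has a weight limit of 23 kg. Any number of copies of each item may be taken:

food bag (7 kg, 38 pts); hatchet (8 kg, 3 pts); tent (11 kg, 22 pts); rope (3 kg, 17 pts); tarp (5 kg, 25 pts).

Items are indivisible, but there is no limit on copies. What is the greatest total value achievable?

127 pts

Best value-per-unit is rope at 17/3; filling with it alone gives 7×17 = 119.
Optimal mix: 2×food bag + 3×rope → weight 23, value 127.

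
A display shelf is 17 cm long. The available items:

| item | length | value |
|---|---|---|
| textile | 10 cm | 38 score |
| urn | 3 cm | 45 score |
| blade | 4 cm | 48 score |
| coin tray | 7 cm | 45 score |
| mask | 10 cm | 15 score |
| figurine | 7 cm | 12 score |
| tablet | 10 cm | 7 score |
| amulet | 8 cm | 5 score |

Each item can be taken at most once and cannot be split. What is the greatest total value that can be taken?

138 score

Check high-value combinations within 17 cm:
- urn+blade+coin tray: length 3+4+7=14, value 45+48+45=138
- textile+urn+blade: length 10+3+4=17, value 38+45+48=131
- urn+blade+mask: length 3+4+10=17, value 45+48+15=108
- urn+blade+figurine: length 3+4+7=14, value 45+48+12=105
Best: 138 score.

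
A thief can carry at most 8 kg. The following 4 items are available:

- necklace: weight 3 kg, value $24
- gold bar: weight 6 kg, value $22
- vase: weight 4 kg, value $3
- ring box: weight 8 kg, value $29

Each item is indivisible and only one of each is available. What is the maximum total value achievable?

Check high-value combinations within 8 kg:
- ring box: weight 8, value 29
- necklace+vase: weight 3+4=7, value 24+3=27
- necklace: weight 3, value 24
Best: $29.

$29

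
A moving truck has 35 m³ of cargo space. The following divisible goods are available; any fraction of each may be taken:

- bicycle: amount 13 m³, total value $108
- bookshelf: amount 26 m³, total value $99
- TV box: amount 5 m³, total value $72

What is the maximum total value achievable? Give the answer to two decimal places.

Take in order of value per unit:
- TV box (72/5 per unit): all 5 → value 72, running total 72.00
- bicycle (108/13 per unit): all 13 → value 108, running total 180.00
- bookshelf (99/26 per unit): 17 of 26 → value 17×99/26 = 64.7308, running total 244.73
Total 244.73.

244.73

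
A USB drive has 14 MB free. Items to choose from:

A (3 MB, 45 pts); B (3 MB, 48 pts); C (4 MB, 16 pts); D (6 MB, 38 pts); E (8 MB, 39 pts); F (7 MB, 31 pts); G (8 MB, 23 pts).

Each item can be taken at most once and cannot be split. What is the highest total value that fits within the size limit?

132 pts

Check high-value combinations within 14 MB:
- A+B+E: size 3+3+8=14, value 45+48+39=132
- A+B+D: size 3+3+6=12, value 45+48+38=131
- A+B+F: size 3+3+7=13, value 45+48+31=124
- A+B+G: size 3+3+8=14, value 45+48+23=116
Best: 132 pts.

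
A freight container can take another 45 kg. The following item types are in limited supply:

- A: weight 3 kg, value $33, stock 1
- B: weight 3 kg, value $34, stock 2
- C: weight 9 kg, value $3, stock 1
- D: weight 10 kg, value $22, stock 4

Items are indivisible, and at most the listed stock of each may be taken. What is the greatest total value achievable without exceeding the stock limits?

Best selections within weight 45 and stock limits:
- 1×A + 2×B + 3×D: weight 39, value 167
- 1×A + 2×B + 1×C + 2×D: weight 38, value 148
- 1×A + 2×B + 2×D: weight 29, value 145
Best: $167.

$167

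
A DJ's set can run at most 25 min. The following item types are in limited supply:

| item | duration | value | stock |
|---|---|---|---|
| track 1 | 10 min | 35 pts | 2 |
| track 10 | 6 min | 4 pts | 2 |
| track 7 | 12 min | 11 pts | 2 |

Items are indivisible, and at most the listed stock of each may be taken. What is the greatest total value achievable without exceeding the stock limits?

70 pts

Top feasible selections:
- 2×track 1: duration 20, value 70
- 1×track 1 + 1×track 7: duration 22, value 46
Best: 70 pts.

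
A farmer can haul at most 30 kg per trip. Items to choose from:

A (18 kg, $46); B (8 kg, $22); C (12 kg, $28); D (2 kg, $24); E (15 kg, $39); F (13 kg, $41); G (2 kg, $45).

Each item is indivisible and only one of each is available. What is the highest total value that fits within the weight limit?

$138

Check high-value combinations within 30 kg:
- C+D+F+G: weight 12+2+13+2=29, value 28+24+41+45=138
- A+B+D+G: weight 18+8+2+2=30, value 46+22+24+45=137
- B+D+F+G: weight 8+2+13+2=25, value 22+24+41+45=132
Best: $138.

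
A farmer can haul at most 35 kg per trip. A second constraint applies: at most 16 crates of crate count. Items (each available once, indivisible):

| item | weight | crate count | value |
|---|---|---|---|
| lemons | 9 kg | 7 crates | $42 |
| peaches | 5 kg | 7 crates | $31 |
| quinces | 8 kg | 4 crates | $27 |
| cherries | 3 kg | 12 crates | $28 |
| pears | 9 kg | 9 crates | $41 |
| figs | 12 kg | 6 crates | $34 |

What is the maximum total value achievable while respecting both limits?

Feasible sets respecting both limits:
- lemons+pears: weight 18, crate count 16, value 83
- lemons+figs: weight 21, crate count 13, value 76
- pears+figs: weight 21, crate count 15, value 75
Best: $83.

$83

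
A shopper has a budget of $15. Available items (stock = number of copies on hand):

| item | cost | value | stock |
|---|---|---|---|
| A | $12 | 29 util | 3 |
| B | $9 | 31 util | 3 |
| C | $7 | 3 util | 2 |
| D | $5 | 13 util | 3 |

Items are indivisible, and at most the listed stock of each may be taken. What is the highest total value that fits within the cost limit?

Top feasible selections:
- 1×B + 1×D: cost 14, value 44
- 3×D: cost 15, value 39
- 1×B: cost 9, value 31
- 1×A: cost 12, value 29
Best: 44 util.

44 util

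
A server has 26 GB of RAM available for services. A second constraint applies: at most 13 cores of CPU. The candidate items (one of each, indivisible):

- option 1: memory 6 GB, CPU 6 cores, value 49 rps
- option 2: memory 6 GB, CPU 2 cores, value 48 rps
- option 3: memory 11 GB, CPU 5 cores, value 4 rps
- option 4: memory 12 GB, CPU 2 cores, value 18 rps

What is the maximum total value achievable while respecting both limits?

Feasible sets respecting both limits:
- option 1+option 2+option 4: memory 24, CPU 10, value 115
- option 1+option 2+option 3: memory 23, CPU 13, value 101
- option 1+option 2: memory 12, CPU 8, value 97
- option 1+option 4: memory 18, CPU 8, value 67
Best: 115 rps.

115 rps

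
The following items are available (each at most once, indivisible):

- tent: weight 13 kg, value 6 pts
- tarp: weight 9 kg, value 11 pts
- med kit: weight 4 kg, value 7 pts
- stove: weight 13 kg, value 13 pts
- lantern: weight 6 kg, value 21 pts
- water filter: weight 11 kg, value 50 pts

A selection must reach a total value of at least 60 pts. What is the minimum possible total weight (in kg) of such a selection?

17

Subsets with value ≥ 60, sorted by total weight:
- lantern+water filter: weight 17, value 71
- tarp+water filter: weight 20, value 61
- med kit+lantern+water filter: weight 21, value 78
Minimum weight: 17 kg.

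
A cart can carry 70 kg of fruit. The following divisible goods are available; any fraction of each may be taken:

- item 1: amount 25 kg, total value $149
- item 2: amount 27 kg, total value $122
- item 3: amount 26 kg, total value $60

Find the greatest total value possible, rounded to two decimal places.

Take in order of value per unit:
- item 1 (149/25 per unit): all 25 → value 149, running total 149.00
- item 2 (122/27 per unit): all 27 → value 122, running total 271.00
- item 3 (60/26 per unit): 18 of 26 → value 18×60/26 = 41.5385, running total 312.54
Total 312.54.

312.54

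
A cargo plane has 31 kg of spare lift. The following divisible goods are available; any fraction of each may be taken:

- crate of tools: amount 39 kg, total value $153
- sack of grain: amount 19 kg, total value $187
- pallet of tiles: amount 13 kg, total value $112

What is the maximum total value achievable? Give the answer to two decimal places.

Take in order of value per unit:
- sack of grain (187/19 per unit): all 19 → value 187, running total 187.00
- pallet of tiles (112/13 per unit): 12 of 13 → value 12×112/13 = 103.3846, running total 290.38
Total 290.38.

290.38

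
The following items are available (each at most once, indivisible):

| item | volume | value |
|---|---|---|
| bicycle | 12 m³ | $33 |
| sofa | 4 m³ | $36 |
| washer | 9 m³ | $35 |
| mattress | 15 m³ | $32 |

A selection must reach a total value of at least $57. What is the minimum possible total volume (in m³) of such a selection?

Subsets with value ≥ 57, sorted by total volume:
- sofa+washer: volume 13, value 71
- bicycle+sofa: volume 16, value 69
- sofa+mattress: volume 19, value 68
Minimum volume: 13 m³.

13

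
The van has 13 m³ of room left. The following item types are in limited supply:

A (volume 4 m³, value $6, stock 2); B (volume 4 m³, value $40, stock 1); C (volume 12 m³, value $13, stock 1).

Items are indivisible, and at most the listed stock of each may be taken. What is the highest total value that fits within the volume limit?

$52

Top feasible selections:
- 2×A + 1×B: volume 12, value 52
- 1×A + 1×B: volume 8, value 46
Best: $52.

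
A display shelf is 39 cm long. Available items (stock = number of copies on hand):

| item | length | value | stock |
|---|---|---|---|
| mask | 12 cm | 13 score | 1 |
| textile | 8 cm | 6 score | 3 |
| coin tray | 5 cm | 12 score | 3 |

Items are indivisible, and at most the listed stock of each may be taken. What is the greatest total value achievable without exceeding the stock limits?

Best selections within length 39 and stock limits:
- 1×mask + 1×textile + 3×coin tray: length 35, value 55
- 3×textile + 3×coin tray: length 39, value 54
- 1×mask + 3×coin tray: length 27, value 49
- 1×mask + 2×textile + 2×coin tray: length 38, value 49
Best: 55 score.

55 score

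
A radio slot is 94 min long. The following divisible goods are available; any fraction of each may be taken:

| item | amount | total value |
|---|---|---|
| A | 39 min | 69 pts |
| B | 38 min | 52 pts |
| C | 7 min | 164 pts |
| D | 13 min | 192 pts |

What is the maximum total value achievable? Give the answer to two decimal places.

Take in order of value per unit:
- C (164/7 per unit): all 7 → value 164, running total 164.00
- D (192/13 per unit): all 13 → value 192, running total 356.00
- A (69/39 per unit): all 39 → value 69, running total 425.00
- B (52/38 per unit): 35 of 38 → value 35×52/38 = 47.8947, running total 472.89
Total 472.89.

472.89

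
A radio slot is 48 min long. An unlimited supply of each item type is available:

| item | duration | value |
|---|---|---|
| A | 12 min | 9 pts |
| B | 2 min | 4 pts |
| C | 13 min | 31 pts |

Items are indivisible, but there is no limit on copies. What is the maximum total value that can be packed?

Best value-per-unit is C at 31/13; filling with it alone gives 3×31 = 93.
Optimal mix: 4×B + 3×C → duration 47, value 109.

109 pts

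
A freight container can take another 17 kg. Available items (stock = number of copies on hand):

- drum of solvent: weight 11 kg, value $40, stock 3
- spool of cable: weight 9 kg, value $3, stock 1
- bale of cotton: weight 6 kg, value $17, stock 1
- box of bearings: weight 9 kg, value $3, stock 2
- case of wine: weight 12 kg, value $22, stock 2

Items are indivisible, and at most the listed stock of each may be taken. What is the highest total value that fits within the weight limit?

$57

Best selections within weight 17 and stock limits:
- 1×drum of solvent + 1×bale of cotton: weight 17, value 57
- 1×drum of solvent: weight 11, value 40
Best: $57.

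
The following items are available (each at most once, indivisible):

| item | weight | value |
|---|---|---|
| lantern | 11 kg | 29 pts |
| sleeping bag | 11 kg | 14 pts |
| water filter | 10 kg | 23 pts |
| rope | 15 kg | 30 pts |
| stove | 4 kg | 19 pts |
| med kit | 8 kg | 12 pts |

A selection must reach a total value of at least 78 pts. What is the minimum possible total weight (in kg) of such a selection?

30

Subsets with value ≥ 78, sorted by total weight:
- lantern+rope+stove: weight 30, value 78
- lantern+water filter+stove+med kit: weight 33, value 83
- lantern+sleeping bag+water filter+stove: weight 36, value 85
- lantern+water filter+rope: weight 36, value 82
Minimum weight: 30 kg.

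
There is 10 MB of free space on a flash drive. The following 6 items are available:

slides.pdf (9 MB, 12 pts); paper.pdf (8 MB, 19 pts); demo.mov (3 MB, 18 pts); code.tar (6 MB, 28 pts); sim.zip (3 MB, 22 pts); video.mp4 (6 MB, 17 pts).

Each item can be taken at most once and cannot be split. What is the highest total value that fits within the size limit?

Check high-value combinations within 10 MB:
- code.tar+sim.zip: size 6+3=9, value 28+22=50
- demo.mov+code.tar: size 3+6=9, value 18+28=46
- demo.mov+sim.zip: size 3+3=6, value 18+22=40
Best: 50 pts.

50 pts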